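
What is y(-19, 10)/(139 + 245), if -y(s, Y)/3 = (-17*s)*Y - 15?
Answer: -3215/128 ≈ -25.117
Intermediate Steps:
y(s, Y) = 45 + 51*Y*s (y(s, Y) = -3*((-17*s)*Y - 15) = -3*(-17*Y*s - 15) = -3*(-15 - 17*Y*s) = 45 + 51*Y*s)
y(-19, 10)/(139 + 245) = (45 + 51*10*(-19))/(139 + 245) = (45 - 9690)/384 = -9645*1/384 = -3215/128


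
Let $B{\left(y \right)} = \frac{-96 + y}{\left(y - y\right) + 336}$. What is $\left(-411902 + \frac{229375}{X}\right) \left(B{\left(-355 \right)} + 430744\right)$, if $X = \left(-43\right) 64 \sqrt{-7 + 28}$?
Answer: $- \frac{29807192050883}{168} - \frac{33197336631875 \sqrt{21}}{19418112} \approx -1.7743 \cdot 10^{11}$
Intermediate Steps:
$B{\left(y \right)} = - \frac{2}{7} + \frac{y}{336}$ ($B{\left(y \right)} = \frac{-96 + y}{0 + 336} = \frac{-96 + y}{336} = \left(-96 + y\right) \frac{1}{336} = - \frac{2}{7} + \frac{y}{336}$)
$X = - 2752 \sqrt{21} \approx -12611.0$
$\left(-411902 + \frac{229375}{X}\right) \left(B{\left(-355 \right)} + 430744\right) = \left(-411902 + \frac{229375}{\left(-2752\right) \sqrt{21}}\right) \left(\left(- \frac{2}{7} + \frac{1}{336} \left(-355\right)\right) + 430744\right) = \left(-411902 + 229375 \left(- \frac{\sqrt{21}}{57792}\right)\right) \left(\left(- \frac{2}{7} - \frac{355}{336}\right) + 430744\right) = \left(-411902 - \frac{229375 \sqrt{21}}{57792}\right) \left(- \frac{451}{336} + 430744\right) = \left(-411902 - \frac{229375 \sqrt{21}}{57792}\right) \frac{144729533}{336} = - \frac{29807192050883}{168} - \frac{33197336631875 \sqrt{21}}{19418112}$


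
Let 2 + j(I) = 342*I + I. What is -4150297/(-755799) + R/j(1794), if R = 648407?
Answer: 276719010743/42279396060 ≈ 6.5450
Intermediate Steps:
j(I) = -2 + 343*I (j(I) = -2 + (342*I + I) = -2 + 343*I)
-4150297/(-755799) + R/j(1794) = -4150297/(-755799) + 648407/(-2 + 343*1794) = -4150297*(-1/755799) + 648407/(-2 + 615342) = 4150297/755799 + 648407/615340 = 276719010743/42279396060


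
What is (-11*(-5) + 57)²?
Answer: 12544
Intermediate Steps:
(-11*(-5) + 57)² = (55 + 57)² = 112² = 12544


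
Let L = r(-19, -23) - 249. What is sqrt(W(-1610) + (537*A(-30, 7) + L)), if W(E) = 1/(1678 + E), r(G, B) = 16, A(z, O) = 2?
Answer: sqrt(972213)/34 ≈ 29.000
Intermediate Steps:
L = -233 (L = 16 - 249 = -233)
sqrt(W(-1610) + (537*A(-30, 7) + L)) = sqrt(1/(1678 - 1610) + (537*2 - 233)) = sqrt(1/68 + (1074 - 233)) = sqrt(1/68 + 841) = sqrt(57189/68) = sqrt(972213)/34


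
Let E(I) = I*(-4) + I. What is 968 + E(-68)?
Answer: 1172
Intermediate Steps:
E(I) = -3*I (E(I) = -4*I + I = -3*I)
968 + E(-68) = 968 - 3*(-68) = 968 + 204 = 1172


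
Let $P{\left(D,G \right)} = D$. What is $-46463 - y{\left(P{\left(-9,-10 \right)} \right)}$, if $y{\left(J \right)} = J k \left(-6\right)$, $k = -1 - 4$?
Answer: $-46193$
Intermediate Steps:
$k = -5$
$y{\left(J \right)} = 30 J$ ($y{\left(J \right)} = J \left(-5\right) \left(-6\right) = - 5 J \left(-6\right) = 30 J$)
$-46463 - y{\left(P{\left(-9,-10 \right)} \right)} = -46463 - 30 \left(-9\right) = -46463 - -270 = -46463 + 270 = -46193$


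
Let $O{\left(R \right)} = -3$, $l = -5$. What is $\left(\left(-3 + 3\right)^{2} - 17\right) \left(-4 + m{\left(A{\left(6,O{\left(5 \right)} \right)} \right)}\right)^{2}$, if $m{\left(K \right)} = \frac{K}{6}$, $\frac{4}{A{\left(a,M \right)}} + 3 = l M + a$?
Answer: $- \frac{194633}{729} \approx -266.99$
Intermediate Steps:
$A{\left(a,M \right)} = \frac{4}{-3 + a - 5 M}$ ($A{\left(a,M \right)} = \frac{4}{-3 - \left(- a + 5 M\right)} = \frac{4}{-3 + a - 5 M}$)
$m{\left(K \right)} = \frac{K}{6}$ ($m{\left(K \right)} = K \frac{1}{6} = \frac{K}{6}$)
$\left(\left(-3 + 3\right)^{2} - 17\right) \left(-4 + m{\left(A{\left(6,O{\left(5 \right)} \right)} \right)}\right)^{2} = \left(\left(-3 + 3\right)^{2} - 17\right) \left(-4 + \frac{4 \frac{1}{-3 + 6 - -15}}{6}\right)^{2} = \left(0^{2} - 17\right) \left(-4 + \frac{4 \frac{1}{-3 + 6 + 15}}{6}\right)^{2} = \left(0 - 17\right) \left(-4 + \frac{4 \cdot \frac{1}{18}}{6}\right)^{2} = - 17 \left(-4 + \frac{4 \cdot \frac{1}{18}}{6}\right)^{2} = - 17 \left(-4 + \frac{1}{6} \cdot \frac{2}{9}\right)^{2} = - 17 \left(-4 + \frac{1}{27}\right)^{2} = - 17 \left(- \frac{107}{27}\right)^{2} = \left(-17\right) \frac{11449}{729} = - \frac{194633}{729}$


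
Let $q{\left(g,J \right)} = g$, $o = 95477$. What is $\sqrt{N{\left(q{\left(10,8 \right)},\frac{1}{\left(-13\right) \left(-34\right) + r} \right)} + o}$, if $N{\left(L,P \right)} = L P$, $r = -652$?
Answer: $\frac{26 \sqrt{62286}}{21} \approx 308.99$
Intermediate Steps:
$\sqrt{N{\left(q{\left(10,8 \right)},\frac{1}{\left(-13\right) \left(-34\right) + r} \right)} + o} = \sqrt{\frac{10}{\left(-13\right) \left(-34\right) - 652} + 95477} = \sqrt{\frac{10}{442 - 652} + 95477} = \sqrt{\frac{10}{-210} + 95477} = \sqrt{10 \left(- \frac{1}{210}\right) + 95477} = \sqrt{- \frac{1}{21} + 95477} = \sqrt{\frac{2005016}{21}} = \frac{26 \sqrt{62286}}{21}$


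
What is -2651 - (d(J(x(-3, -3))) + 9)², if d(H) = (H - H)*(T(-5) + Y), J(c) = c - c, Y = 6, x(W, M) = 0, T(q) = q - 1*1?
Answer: -2732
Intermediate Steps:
T(q) = -1 + q (T(q) = q - 1 = -1 + q)
J(c) = 0
d(H) = 0 (d(H) = (H - H)*((-1 - 5) + 6) = 0*(-6 + 6) = 0*0 = 0)
-2651 - (d(J(x(-3, -3))) + 9)² = -2651 - (0 + 9)² = -2651 - 1*9² = -2651 - 1*81 = -2651 - 81 = -2732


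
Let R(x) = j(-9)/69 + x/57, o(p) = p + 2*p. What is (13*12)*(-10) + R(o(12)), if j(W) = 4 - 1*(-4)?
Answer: -2044180/1311 ≈ -1559.3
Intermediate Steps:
o(p) = 3*p
j(W) = 8 (j(W) = 4 + 4 = 8)
R(x) = 8/69 + x/57
(13*12)*(-10) + R(o(12)) = (13*12)*(-10) + (8/69 + (3*12)/57) = 156*(-10) + (8/69 + (1/57)*36) = -1560 + (8/69 + 12/19) = -1560 + 980/1311 = -2044180/1311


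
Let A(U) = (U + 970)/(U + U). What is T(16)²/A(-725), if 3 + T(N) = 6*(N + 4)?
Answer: -3969810/49 ≈ -81017.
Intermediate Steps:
A(U) = (970 + U)/(2*U) (A(U) = (970 + U)/((2*U)) = (970 + U)*(1/(2*U)) = (970 + U)/(2*U))
T(N) = 21 + 6*N (T(N) = -3 + 6*(N + 4) = -3 + 6*(4 + N) = -3 + (24 + 6*N) = 21 + 6*N)
T(16)²/A(-725) = (21 + 6*16)²/(((½)*(970 - 725)/(-725))) = (21 + 96)²/(((½)*(-1/725)*245)) = 117²/(-49/290) = 13689*(-290/49) = -3969810/49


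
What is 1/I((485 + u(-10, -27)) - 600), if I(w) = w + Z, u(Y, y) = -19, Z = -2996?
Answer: -1/3130 ≈ -0.00031949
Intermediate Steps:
I(w) = -2996 + w (I(w) = w - 2996 = -2996 + w)
1/I((485 + u(-10, -27)) - 600) = 1/(-2996 + ((485 - 19) - 600)) = 1/(-2996 + (466 - 600)) = 1/(-2996 - 134) = 1/(-3130) = -1/3130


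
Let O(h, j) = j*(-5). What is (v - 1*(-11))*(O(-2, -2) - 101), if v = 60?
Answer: -6461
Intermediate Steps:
O(h, j) = -5*j
(v - 1*(-11))*(O(-2, -2) - 101) = (60 - 1*(-11))*(-5*(-2) - 101) = (60 + 11)*(10 - 101) = 71*(-91) = -6461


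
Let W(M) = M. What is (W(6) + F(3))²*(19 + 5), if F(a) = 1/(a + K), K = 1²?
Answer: 1875/2 ≈ 937.50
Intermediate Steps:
K = 1
F(a) = 1/(1 + a) (F(a) = 1/(a + 1) = 1/(1 + a))
(W(6) + F(3))²*(19 + 5) = (6 + 1/(1 + 3))²*(19 + 5) = (6 + 1/4)²*24 = (6 + ¼)²*24 = (25/4)²*24 = (625/16)*24 = 1875/2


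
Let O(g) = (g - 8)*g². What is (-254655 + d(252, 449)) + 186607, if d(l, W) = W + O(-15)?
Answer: -72774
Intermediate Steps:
O(g) = g²*(-8 + g) (O(g) = (-8 + g)*g² = g²*(-8 + g))
d(l, W) = -5175 + W (d(l, W) = W + (-15)²*(-8 - 15) = W + 225*(-23) = W - 5175 = -5175 + W)
(-254655 + d(252, 449)) + 186607 = (-254655 + (-5175 + 449)) + 186607 = (-254655 - 4726) + 186607 = -259381 + 186607 = -72774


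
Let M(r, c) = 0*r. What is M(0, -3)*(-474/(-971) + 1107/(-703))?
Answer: 0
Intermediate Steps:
M(r, c) = 0
M(0, -3)*(-474/(-971) + 1107/(-703)) = 0*(-474/(-971) + 1107/(-703)) = 0*(-474*(-1/971) + 1107*(-1/703)) = 0*(474/971 - 1107/703) = 0*(-741675/682613) = 0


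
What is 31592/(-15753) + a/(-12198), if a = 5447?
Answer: -157055269/64051698 ≈ -2.4520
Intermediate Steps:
31592/(-15753) + a/(-12198) = 31592/(-15753) + 5447/(-12198) = 31592*(-1/15753) + 5447*(-1/12198) = -31592/15753 - 5447/12198 = -157055269/64051698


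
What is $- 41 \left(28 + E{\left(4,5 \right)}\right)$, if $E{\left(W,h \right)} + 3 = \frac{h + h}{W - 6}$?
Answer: $-820$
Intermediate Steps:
$E{\left(W,h \right)} = -3 + \frac{2 h}{-6 + W}$ ($E{\left(W,h \right)} = -3 + \frac{h + h}{W - 6} = -3 + \frac{2 h}{-6 + W}$)
$- 41 \left(28 + E{\left(4,5 \right)}\right) = - 41 \left(28 + \frac{18 - 12 + 2 \cdot 5}{-6 + 4}\right) = - 41 \left(28 + \frac{18 - 12 + 10}{-2}\right) = - 41 \left(28 - 8\right) = \left(-41\right) 20 = -820$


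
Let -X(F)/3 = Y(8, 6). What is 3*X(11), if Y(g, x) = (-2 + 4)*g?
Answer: -144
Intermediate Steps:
Y(g, x) = 2*g
X(F) = -48 (X(F) = -6*8 = -3*16 = -48)
3*X(11) = 3*(-48) = -144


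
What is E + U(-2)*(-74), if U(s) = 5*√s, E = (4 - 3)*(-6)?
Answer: -6 - 370*I*√2 ≈ -6.0 - 523.26*I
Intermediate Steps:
E = -6 (E = 1*(-6) = -6)
E + U(-2)*(-74) = -6 + (5*√(-2))*(-74) = -6 + (5*(I*√2))*(-74) = -6 + (5*I*√2)*(-74) = -6 - 370*I*√2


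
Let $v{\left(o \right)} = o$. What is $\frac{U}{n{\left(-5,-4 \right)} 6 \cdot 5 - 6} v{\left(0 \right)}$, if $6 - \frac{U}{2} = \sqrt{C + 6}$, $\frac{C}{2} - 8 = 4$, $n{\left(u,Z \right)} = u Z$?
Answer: $0$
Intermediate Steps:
$n{\left(u,Z \right)} = Z u$
$C = 24$ ($C = 16 + 2 \cdot 4 = 16 + 8 = 24$)
$U = 12 - 2 \sqrt{30}$ ($U = 12 - 2 \sqrt{24 + 6} = 12 - 2 \sqrt{30} \approx 1.0455$)
$\frac{U}{n{\left(-5,-4 \right)} 6 \cdot 5 - 6} v{\left(0 \right)} = \frac{12 - 2 \sqrt{30}}{\left(-4\right) \left(-5\right) 6 \cdot 5 - 6} \cdot 0 = \frac{12 - 2 \sqrt{30}}{20 \cdot 6 \cdot 5 - 6} \cdot 0 = \frac{12 - 2 \sqrt{30}}{120 \cdot 5 - 6} \cdot 0 = \frac{12 - 2 \sqrt{30}}{600 - 6} \cdot 0 = \frac{12 - 2 \sqrt{30}}{594} \cdot 0 = \left(\frac{2}{99} - \frac{\sqrt{30}}{297}\right) 0 = 0$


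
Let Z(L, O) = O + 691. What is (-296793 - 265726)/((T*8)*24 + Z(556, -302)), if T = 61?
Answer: -562519/12101 ≈ -46.485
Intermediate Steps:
Z(L, O) = 691 + O
(-296793 - 265726)/((T*8)*24 + Z(556, -302)) = (-296793 - 265726)/((61*8)*24 + (691 - 302)) = -562519/(488*24 + 389) = -562519/(11712 + 389) = -562519/12101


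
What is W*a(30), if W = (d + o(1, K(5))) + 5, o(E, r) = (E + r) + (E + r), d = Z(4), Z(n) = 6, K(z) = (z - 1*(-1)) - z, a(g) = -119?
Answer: -1785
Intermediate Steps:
K(z) = 1 (K(z) = (z + 1) - z = (1 + z) - z = 1)
d = 6
o(E, r) = 2*E + 2*r
W = 15 (W = (6 + (2*1 + 2*1)) + 5 = (6 + (2 + 2)) + 5 = (6 + 4) + 5 = 10 + 5 = 15)
W*a(30) = 15*(-119) = -1785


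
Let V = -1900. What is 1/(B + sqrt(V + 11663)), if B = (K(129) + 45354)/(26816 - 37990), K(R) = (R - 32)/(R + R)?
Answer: 33733956052668/81004016686769591 + 8311066283664*sqrt(9763)/81004016686769591 ≈ 0.010554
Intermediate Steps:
K(R) = (-32 + R)/(2*R) (K(R) = (-32 + R)/((2*R)) = (-32 + R)*(1/(2*R)) = (-32 + R)/(2*R))
B = -11701429/2882892 (B = ((1/2)*(-32 + 129)/129 + 45354)/(26816 - 37990) = ((1/2)*(1/129)*97 + 45354)/(-11174) = (97/258 + 45354)*(-1/11174) = (11701429/258)*(-1/11174) = -11701429/2882892 ≈ -4.0589)
1/(B + sqrt(V + 11663)) = 1/(-11701429/2882892 + sqrt(-1900 + 11663)) = 1/(-11701429/2882892 + sqrt(9763))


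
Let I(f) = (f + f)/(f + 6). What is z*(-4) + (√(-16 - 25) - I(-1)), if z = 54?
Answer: -1078/5 + I*√41 ≈ -215.6 + 6.4031*I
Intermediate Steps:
I(f) = 2*f/(6 + f) (I(f) = (2*f)/(6 + f) = 2*f/(6 + f))
z*(-4) + (√(-16 - 25) - I(-1)) = 54*(-4) + (√(-16 - 25) - 2*(-1)/(6 - 1)) = -216 + (√(-41) - 2*(-1)/5) = -216 + (I*√41 - 2*(-1)/5) = -216 + (I*√41 - 1*(-⅖)) = -216 + (I*√41 + ⅖) = -216 + (⅖ + I*√41) = -1078/5 + I*√41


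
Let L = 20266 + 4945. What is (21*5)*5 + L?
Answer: 25736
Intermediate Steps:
L = 25211
(21*5)*5 + L = (21*5)*5 + 25211 = 105*5 + 25211 = 525 + 25211 = 25736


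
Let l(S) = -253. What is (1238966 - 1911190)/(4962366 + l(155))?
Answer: -672224/4962113 ≈ -0.13547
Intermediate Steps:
(1238966 - 1911190)/(4962366 + l(155)) = (1238966 - 1911190)/(4962366 - 253) = -672224/4962113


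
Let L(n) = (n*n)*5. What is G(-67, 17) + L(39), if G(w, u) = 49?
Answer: 7654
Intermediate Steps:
L(n) = 5*n² (L(n) = n²*5 = 5*n²)
G(-67, 17) + L(39) = 49 + 5*39² = 49 + 5*1521 = 49 + 7605 = 7654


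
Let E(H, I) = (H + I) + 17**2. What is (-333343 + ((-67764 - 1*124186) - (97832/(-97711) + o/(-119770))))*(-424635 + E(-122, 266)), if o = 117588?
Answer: 1303869713655134810202/5851423235 ≈ 2.2283e+11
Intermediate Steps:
E(H, I) = 289 + H + I (E(H, I) = (H + I) + 289 = 289 + H + I)
(-333343 + ((-67764 - 1*124186) - (97832/(-97711) + o/(-119770))))*(-424635 + E(-122, 266)) = (-333343 + ((-67764 - 1*124186) - (97832/(-97711) + 117588/(-119770))))*(-424635 + (289 - 122 + 266)) = (-333343 + ((-67764 - 124186) - (97832*(-1/97711) + 117588*(-1/119770))))*(-424635 + 433) = (-333343 + (-191950 - (-97832/97711 - 58794/59885)))*(-424202) = (-333343 + (-191950 - 1*(-11603489854/5851423235)))*(-424202) = (-333343 + (-191950 + 11603489854/5851423235))*(-424202) = (-333343 - 1123169086468396/5851423235)*(-424202) = -3073700061893001/5851423235*(-424202) = 1303869713655134810202/5851423235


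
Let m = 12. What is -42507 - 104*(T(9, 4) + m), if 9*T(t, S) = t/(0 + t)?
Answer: -393899/9 ≈ -43767.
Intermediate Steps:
T(t, S) = ⅑ (T(t, S) = (t/(0 + t))/9 = (t/t)/9 = (⅑)*1 = ⅑)
-42507 - 104*(T(9, 4) + m) = -42507 - 104*(⅑ + 12) = -42507 - 104*109/9 = -42507 - 1*11336/9 = -42507 - 11336/9 = -393899/9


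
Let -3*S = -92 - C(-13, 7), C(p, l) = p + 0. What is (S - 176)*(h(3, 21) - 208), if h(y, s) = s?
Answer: 83963/3 ≈ 27988.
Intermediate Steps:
C(p, l) = p
S = 79/3 (S = -(-92 - 1*(-13))/3 = -(-92 + 13)/3 = -1/3*(-79) = 79/3 ≈ 26.333)
(S - 176)*(h(3, 21) - 208) = (79/3 - 176)*(21 - 208) = -449/3*(-187) = 83963/3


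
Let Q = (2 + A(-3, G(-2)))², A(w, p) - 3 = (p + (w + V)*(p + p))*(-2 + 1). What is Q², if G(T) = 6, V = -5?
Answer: 81450625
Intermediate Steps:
A(w, p) = 3 - p - 2*p*(-5 + w) (A(w, p) = 3 + (p + (w - 5)*(p + p))*(-2 + 1) = 3 + (p + (-5 + w)*(2*p))*(-1) = 3 + (p + 2*p*(-5 + w))*(-1) = 3 + (-p - 2*p*(-5 + w)) = 3 - p - 2*p*(-5 + w))
Q = 9025 (Q = (2 + (3 + 9*6 - 2*6*(-3)))² = (2 + (3 + 54 + 36))² = (2 + 93)² = 95² = 9025)
Q² = 9025² = 81450625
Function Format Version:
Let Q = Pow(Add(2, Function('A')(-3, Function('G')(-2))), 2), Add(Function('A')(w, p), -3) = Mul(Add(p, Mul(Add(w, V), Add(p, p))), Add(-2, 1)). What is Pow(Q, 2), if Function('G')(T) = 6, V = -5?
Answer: 81450625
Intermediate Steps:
Function('A')(w, p) = Add(3, Mul(-1, p), Mul(-2, p, Add(-5, w))) (Function('A')(w, p) = Add(3, Mul(Add(p, Mul(Add(w, -5), Add(p, p))), Add(-2, 1))) = Add(3, Mul(Add(p, Mul(Add(-5, w), Mul(2, p))), -1)) = Add(3, Mul(Add(p, Mul(2, p, Add(-5, w))), -1)) = Add(3, Add(Mul(-1, p), Mul(-2, p, Add(-5, w)))) = Add(3, Mul(-1, p), Mul(-2, p, Add(-5, w))))
Q = 9025 (Q = Pow(Add(2, Add(3, Mul(9, 6), Mul(-2, 6, -3))), 2) = Pow(Add(2, Add(3, 54, 36)), 2) = Pow(Add(2, 93), 2) = Pow(95, 2) = 9025)
Pow(Q, 2) = Pow(9025, 2) = 81450625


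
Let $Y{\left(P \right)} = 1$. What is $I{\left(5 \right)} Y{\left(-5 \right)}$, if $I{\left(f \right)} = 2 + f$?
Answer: $7$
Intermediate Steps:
$I{\left(5 \right)} Y{\left(-5 \right)} = \left(2 + 5\right) 1 = 7 \cdot 1 = 7$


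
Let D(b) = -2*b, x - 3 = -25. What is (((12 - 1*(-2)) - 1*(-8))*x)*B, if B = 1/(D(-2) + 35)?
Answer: -484/39 ≈ -12.410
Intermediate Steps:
x = -22 (x = 3 - 25 = -22)
B = 1/39 (B = 1/(-2*(-2) + 35) = 1/(4 + 35) = 1/39 ≈ 0.025641)
(((12 - 1*(-2)) - 1*(-8))*x)*B = (((12 - 1*(-2)) - 1*(-8))*(-22))*(1/39) = (((12 + 2) + 8)*(-22))*(1/39) = ((14 + 8)*(-22))*(1/39) = (22*(-22))*(1/39) = -484*1/39 = -484/39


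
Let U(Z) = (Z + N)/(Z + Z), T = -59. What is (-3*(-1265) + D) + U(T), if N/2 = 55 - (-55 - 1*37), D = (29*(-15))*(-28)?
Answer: 1884815/118 ≈ 15973.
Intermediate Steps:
D = 12180 (D = -435*(-28) = 12180)
N = 294 (N = 2*(55 - (-55 - 1*37)) = 2*(55 - (-55 - 37)) = 2*(55 - 1*(-92)) = 2*(55 + 92) = 2*147 = 294)
U(Z) = (294 + Z)/(2*Z) (U(Z) = (Z + 294)/(Z + Z) = (294 + Z)/((2*Z)) = (294 + Z)*(1/(2*Z)) = (294 + Z)/(2*Z))
(-3*(-1265) + D) + U(T) = (-3*(-1265) + 12180) + (½)*(294 - 59)/(-59) = (3795 + 12180) + (½)*(-1/59)*235 = 15975 - 235/118 = 1884815/118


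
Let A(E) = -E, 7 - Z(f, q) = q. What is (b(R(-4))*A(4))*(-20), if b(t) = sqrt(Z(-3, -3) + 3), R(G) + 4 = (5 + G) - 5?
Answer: 80*sqrt(13) ≈ 288.44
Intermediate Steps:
Z(f, q) = 7 - q
R(G) = -4 + G (R(G) = -4 + ((5 + G) - 5) = -4 + G)
b(t) = sqrt(13) (b(t) = sqrt((7 - 1*(-3)) + 3) = sqrt((7 + 3) + 3) = sqrt(10 + 3) = sqrt(13))
(b(R(-4))*A(4))*(-20) = (sqrt(13)*(-1*4))*(-20) = (sqrt(13)*(-4))*(-20) = -4*sqrt(13)*(-20) = 80*sqrt(13)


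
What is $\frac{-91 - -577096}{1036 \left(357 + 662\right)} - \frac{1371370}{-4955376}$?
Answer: $\frac{538376261995}{653913894648} \approx 0.82331$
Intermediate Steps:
$\frac{-91 - -577096}{1036 \left(357 + 662\right)} - \frac{1371370}{-4955376} = \frac{-91 + 577096}{1036 \cdot 1019} - - \frac{685685}{2477688} = \frac{577005}{1055684} + \frac{685685}{2477688} = \frac{538376261995}{653913894648}$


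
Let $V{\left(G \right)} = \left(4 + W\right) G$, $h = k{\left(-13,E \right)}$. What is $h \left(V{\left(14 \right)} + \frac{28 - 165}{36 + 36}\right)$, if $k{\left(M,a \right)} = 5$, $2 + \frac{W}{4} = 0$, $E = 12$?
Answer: $- \frac{20845}{72} \approx -289.51$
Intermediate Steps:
$W = -8$ ($W = -8 + 4 \cdot 0 = -8 + 0 = -8$)
$h = 5$
$V{\left(G \right)} = - 4 G$ ($V{\left(G \right)} = \left(4 - 8\right) G = - 4 G$)
$h \left(V{\left(14 \right)} + \frac{28 - 165}{36 + 36}\right) = 5 \left(\left(-4\right) 14 + \frac{28 - 165}{36 + 36}\right) = 5 \left(-56 - \frac{137}{72}\right) = 5 \left(- \frac{4169}{72}\right) = - \frac{20845}{72}$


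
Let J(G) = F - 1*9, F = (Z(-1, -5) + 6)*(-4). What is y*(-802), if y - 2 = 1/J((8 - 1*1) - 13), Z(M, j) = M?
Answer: -45714/29 ≈ -1576.3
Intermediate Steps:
F = -20 (F = (-1 + 6)*(-4) = 5*(-4) = -20)
J(G) = -29 (J(G) = -20 - 1*9 = -20 - 9 = -29)
y = 57/29 (y = 2 + 1/(-29) = 2 - 1/29 = 57/29 ≈ 1.9655)
y*(-802) = (57/29)*(-802) = -45714/29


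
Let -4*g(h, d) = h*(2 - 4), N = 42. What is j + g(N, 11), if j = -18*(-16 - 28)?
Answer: 813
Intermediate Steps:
j = 792 (j = -18*(-44) = 792)
g(h, d) = h/2 (g(h, d) = -h*(2 - 4)/4 = -h*(-2)/4 = -(-1)*h/2 = h/2)
j + g(N, 11) = 792 + (1/2)*42 = 792 + 21 = 813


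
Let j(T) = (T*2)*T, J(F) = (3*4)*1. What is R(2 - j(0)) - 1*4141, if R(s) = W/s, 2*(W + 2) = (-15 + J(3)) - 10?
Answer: -16581/4 ≈ -4145.3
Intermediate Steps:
J(F) = 12 (J(F) = 12*1 = 12)
j(T) = 2*T² (j(T) = (2*T)*T = 2*T²)
W = -17/2 (W = -2 + ((-15 + 12) - 10)/2 = -2 + (-3 - 10)/2 = -2 + (½)*(-13) = -2 - 13/2 = -17/2 ≈ -8.5000)
R(s) = -17/(2*s)
R(2 - j(0)) - 1*4141 = -17/(2*(2 - 2*0²)) - 1*4141 = -17/(2*(2 - 2*0)) - 4141 = -17/(2*(2 - 1*0)) - 4141 = -17/(2*(2 + 0)) - 4141 = -17/2/2 - 4141 = -17/2*½ - 4141 = -17/4 - 4141 = -16581/4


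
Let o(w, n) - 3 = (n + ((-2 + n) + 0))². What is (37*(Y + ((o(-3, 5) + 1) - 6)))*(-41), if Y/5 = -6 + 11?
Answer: -131979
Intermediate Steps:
o(w, n) = 3 + (-2 + 2*n)² (o(w, n) = 3 + (n + ((-2 + n) + 0))² = 3 + (n + (-2 + n))² = 3 + (-2 + 2*n)²)
Y = 25 (Y = 5*(-6 + 11) = 5*5 = 25)
(37*(Y + ((o(-3, 5) + 1) - 6)))*(-41) = (37*(25 + (((3 + 4*(-1 + 5)²) + 1) - 6)))*(-41) = (37*(25 + (((3 + 4*4²) + 1) - 6)))*(-41) = (37*(25 + (((3 + 4*16) + 1) - 6)))*(-41) = (37*(25 + (((3 + 64) + 1) - 6)))*(-41) = (37*(25 + ((67 + 1) - 6)))*(-41) = (37*(25 + (68 - 6)))*(-41) = (37*(25 + 62))*(-41) = (37*87)*(-41) = 3219*(-41) = -131979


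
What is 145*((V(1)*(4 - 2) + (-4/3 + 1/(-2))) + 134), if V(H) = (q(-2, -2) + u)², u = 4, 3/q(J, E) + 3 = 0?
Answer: 130645/6 ≈ 21774.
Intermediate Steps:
q(J, E) = -1 (q(J, E) = 3/(-3 + 0) = 3/(-3) = 3*(-⅓) = -1)
V(H) = 9 (V(H) = (-1 + 4)² = 3² = 9)
145*((V(1)*(4 - 2) + (-4/3 + 1/(-2))) + 134) = 145*((9*(4 - 2) + (-4/3 + 1/(-2))) + 134) = 145*((9*2 + (-4*⅓ + 1*(-½))) + 134) = 145*((18 + (-4/3 - ½)) + 134) = 145*((18 - 11/6) + 134) = 145*(97/6 + 134) = 145*(901/6) = 130645/6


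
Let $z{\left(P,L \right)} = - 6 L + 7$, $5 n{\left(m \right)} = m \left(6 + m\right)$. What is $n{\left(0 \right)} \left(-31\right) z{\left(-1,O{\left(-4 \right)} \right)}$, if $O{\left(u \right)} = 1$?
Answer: $0$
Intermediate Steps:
$n{\left(m \right)} = \frac{m \left(6 + m\right)}{5}$
$z{\left(P,L \right)} = 7 - 6 L$
$n{\left(0 \right)} \left(-31\right) z{\left(-1,O{\left(-4 \right)} \right)} = \frac{1}{5} \cdot 0 \left(6 + 0\right) \left(-31\right) \left(7 - 6\right) = \frac{1}{5} \cdot 0 \cdot 6 \left(-31\right) \left(7 - 6\right) = 0 \left(-31\right) 1 = 0 \cdot 1 = 0$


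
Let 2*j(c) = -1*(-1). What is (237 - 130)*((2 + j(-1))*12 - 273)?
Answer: -26001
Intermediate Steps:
j(c) = ½ (j(c) = (-1*(-1))/2 = (½)*1 = ½)
(237 - 130)*((2 + j(-1))*12 - 273) = (237 - 130)*((2 + ½)*12 - 273) = 107*((5/2)*12 - 273) = 107*(30 - 273) = 107*(-243) = -26001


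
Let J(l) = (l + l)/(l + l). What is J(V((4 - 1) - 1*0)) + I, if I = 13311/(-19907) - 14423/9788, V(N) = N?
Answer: -13091589/11461748 ≈ -1.1422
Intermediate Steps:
J(l) = 1 (J(l) = (2*l)/((2*l)) = (2*l)*(1/(2*l)) = 1)
I = -24553337/11461748 (I = 13311*(-1/19907) - 14423*1/9788 = -783/1171 - 14423/9788 = -24553337/11461748 ≈ -2.1422)
J(V((4 - 1) - 1*0)) + I = 1 - 24553337/11461748 = -13091589/11461748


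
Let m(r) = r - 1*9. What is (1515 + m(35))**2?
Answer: 2374681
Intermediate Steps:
m(r) = -9 + r (m(r) = r - 9 = -9 + r)
(1515 + m(35))**2 = (1515 + (-9 + 35))**2 = (1515 + 26)**2 = 1541**2 = 2374681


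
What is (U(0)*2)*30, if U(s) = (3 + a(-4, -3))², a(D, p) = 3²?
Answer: 8640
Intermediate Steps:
a(D, p) = 9
U(s) = 144 (U(s) = (3 + 9)² = 12² = 144)
(U(0)*2)*30 = (144*2)*30 = 288*30 = 8640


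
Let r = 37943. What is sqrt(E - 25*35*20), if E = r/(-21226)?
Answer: I*sqrt(7885309208118)/21226 ≈ 132.29*I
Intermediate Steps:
E = -37943/21226 (E = 37943/(-21226) = 37943*(-1/21226) = -37943/21226 ≈ -1.7876)
sqrt(E - 25*35*20) = sqrt(-37943/21226 - 25*35*20) = sqrt(-37943/21226 - 875*20) = sqrt(-37943/21226 - 17500) = sqrt(-371492943/21226) = I*sqrt(7885309208118)/21226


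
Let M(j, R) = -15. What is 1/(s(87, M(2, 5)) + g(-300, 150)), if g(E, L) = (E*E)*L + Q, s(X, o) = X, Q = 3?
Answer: 1/13500090 ≈ 7.4074e-8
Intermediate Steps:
g(E, L) = 3 + L*E**2 (g(E, L) = (E*E)*L + 3 = E**2*L + 3 = L*E**2 + 3 = 3 + L*E**2)
1/(s(87, M(2, 5)) + g(-300, 150)) = 1/(87 + (3 + 150*(-300)**2)) = 1/(87 + (3 + 150*90000)) = 1/(87 + (3 + 13500000)) = 1/(87 + 13500003) = 1/13500090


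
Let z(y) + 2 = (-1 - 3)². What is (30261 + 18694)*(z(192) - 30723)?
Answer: -1503359095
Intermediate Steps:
z(y) = 14 (z(y) = -2 + (-1 - 3)² = -2 + (-4)² = -2 + 16 = 14)
(30261 + 18694)*(z(192) - 30723) = (30261 + 18694)*(14 - 30723) = 48955*(-30709) = -1503359095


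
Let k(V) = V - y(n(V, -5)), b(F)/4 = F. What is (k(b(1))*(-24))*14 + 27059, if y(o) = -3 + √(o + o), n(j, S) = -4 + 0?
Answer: 24707 + 672*I*√2 ≈ 24707.0 + 950.35*I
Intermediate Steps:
b(F) = 4*F
n(j, S) = -4
y(o) = -3 + √2*√o (y(o) = -3 + √(2*o) = -3 + √2*√o)
k(V) = 3 + V - 2*I*√2 (k(V) = V - (-3 + √2*√(-4)) = V - (-3 + √2*(2*I)) = V - (-3 + 2*I*√2) = V + (3 - 2*I*√2) = 3 + V - 2*I*√2)
(k(b(1))*(-24))*14 + 27059 = ((3 + 4*1 - 2*I*√2)*(-24))*14 + 27059 = ((3 + 4 - 2*I*√2)*(-24))*14 + 27059 = ((7 - 2*I*√2)*(-24))*14 + 27059 = (-168 + 48*I*√2)*14 + 27059 = (-2352 + 672*I*√2) + 27059 = 24707 + 672*I*√2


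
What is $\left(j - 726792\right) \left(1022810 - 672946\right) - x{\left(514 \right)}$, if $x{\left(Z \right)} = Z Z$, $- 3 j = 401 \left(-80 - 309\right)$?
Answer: $- \frac{708260925956}{3} \approx -2.3609 \cdot 10^{11}$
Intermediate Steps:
$j = \frac{155989}{3}$ ($j = - \frac{401 \left(-80 - 309\right)}{3} = - \frac{401 \left(-389\right)}{3} = \left(- \frac{1}{3}\right) \left(-155989\right) = \frac{155989}{3} \approx 51996.0$)
$x{\left(Z \right)} = Z^{2}$
$\left(j - 726792\right) \left(1022810 - 672946\right) - x{\left(514 \right)} = \left(\frac{155989}{3} - 726792\right) \left(1022810 - 672946\right) - 514^{2} = \left(- \frac{2024387}{3}\right) 349864 - 264196 = - \frac{708260133368}{3} - 264196 = - \frac{708260925956}{3}$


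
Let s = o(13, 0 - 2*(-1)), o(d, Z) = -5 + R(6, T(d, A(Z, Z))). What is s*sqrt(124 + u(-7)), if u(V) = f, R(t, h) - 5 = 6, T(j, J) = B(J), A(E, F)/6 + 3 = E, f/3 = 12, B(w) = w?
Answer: 24*sqrt(10) ≈ 75.895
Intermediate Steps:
f = 36 (f = 3*12 = 36)
A(E, F) = -18 + 6*E
T(j, J) = J
R(t, h) = 11 (R(t, h) = 5 + 6 = 11)
u(V) = 36
o(d, Z) = 6 (o(d, Z) = -5 + 11 = 6)
s = 6
s*sqrt(124 + u(-7)) = 6*sqrt(124 + 36) = 6*sqrt(160) = 6*(4*sqrt(10)) = 24*sqrt(10)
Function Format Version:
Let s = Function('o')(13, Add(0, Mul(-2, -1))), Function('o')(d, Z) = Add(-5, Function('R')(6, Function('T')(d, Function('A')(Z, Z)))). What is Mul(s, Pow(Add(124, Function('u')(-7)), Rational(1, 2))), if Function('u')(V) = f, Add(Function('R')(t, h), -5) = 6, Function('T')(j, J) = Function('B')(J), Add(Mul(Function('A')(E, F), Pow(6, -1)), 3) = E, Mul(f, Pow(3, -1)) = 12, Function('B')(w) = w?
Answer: Mul(24, Pow(10, Rational(1, 2))) ≈ 75.895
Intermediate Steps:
f = 36 (f = Mul(3, 12) = 36)
Function('A')(E, F) = Add(-18, Mul(6, E))
Function('T')(j, J) = J
Function('R')(t, h) = 11 (Function('R')(t, h) = Add(5, 6) = 11)
Function('u')(V) = 36
Function('o')(d, Z) = 6 (Function('o')(d, Z) = Add(-5, 11) = 6)
s = 6
Mul(s, Pow(Add(124, Function('u')(-7)), Rational(1, 2))) = Mul(6, Pow(Add(124, 36), Rational(1, 2))) = Mul(6, Pow(160, Rational(1, 2))) = Mul(6, Mul(4, Pow(10, Rational(1, 2)))) = Mul(24, Pow(10, Rational(1, 2)))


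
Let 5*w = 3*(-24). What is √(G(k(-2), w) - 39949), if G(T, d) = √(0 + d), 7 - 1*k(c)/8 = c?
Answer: √(-998725 + 30*I*√10)/5 ≈ 0.0094929 + 199.87*I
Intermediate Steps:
w = -72/5 (w = (3*(-24))/5 = (⅕)*(-72) = -72/5 ≈ -14.400)
k(c) = 56 - 8*c
G(T, d) = √d
√(G(k(-2), w) - 39949) = √(√(-72/5) - 39949) = √(6*I*√10/5 - 39949) = √(-39949 + 6*I*√10/5)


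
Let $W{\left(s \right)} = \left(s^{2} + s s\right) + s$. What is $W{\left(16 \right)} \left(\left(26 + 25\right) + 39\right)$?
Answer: $47520$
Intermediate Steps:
$W{\left(s \right)} = s + 2 s^{2}$ ($W{\left(s \right)} = \left(s^{2} + s^{2}\right) + s = 2 s^{2} + s = s + 2 s^{2}$)
$W{\left(16 \right)} \left(\left(26 + 25\right) + 39\right) = 16 \left(1 + 2 \cdot 16\right) \left(\left(26 + 25\right) + 39\right) = 16 \left(1 + 32\right) \left(51 + 39\right) = 16 \cdot 33 \cdot 90 = 528 \cdot 90 = 47520$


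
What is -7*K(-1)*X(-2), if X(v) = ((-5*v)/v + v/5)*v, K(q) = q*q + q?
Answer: 0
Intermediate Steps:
K(q) = q + q**2 (K(q) = q**2 + q = q + q**2)
X(v) = v*(-5 + v/5) (X(v) = (-5 + v*(1/5))*v = (-5 + v/5)*v = v*(-5 + v/5))
-7*K(-1)*X(-2) = -7*(-(1 - 1))*(1/5)*(-2)*(-25 - 2) = -7*(-1*0)*(1/5)*(-2)*(-27) = -7*0*54/5 = -0*54/5 = -1*0 = 0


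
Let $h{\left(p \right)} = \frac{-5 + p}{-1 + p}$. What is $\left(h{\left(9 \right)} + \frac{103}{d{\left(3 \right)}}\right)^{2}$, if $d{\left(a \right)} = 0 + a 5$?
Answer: $\frac{48841}{900} \approx 54.268$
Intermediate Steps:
$d{\left(a \right)} = 5 a$ ($d{\left(a \right)} = 0 + 5 a = 5 a$)
$h{\left(p \right)} = \frac{-5 + p}{-1 + p}$
$\left(h{\left(9 \right)} + \frac{103}{d{\left(3 \right)}}\right)^{2} = \left(\frac{-5 + 9}{-1 + 9} + \frac{103}{5 \cdot 3}\right)^{2} = \left(\frac{1}{8} \cdot 4 + \frac{103}{15}\right)^{2} = \left(\frac{1}{8} \cdot 4 + 103 \cdot \frac{1}{15}\right)^{2} = \left(\frac{1}{2} + \frac{103}{15}\right)^{2} = \left(\frac{221}{30}\right)^{2} = \frac{48841}{900}$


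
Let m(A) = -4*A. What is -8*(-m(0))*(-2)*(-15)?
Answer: 0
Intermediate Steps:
-8*(-m(0))*(-2)*(-15) = -8*(-(-4)*0)*(-2)*(-15) = -8*(-1*0)*(-2)*(-15) = -0*(-2)*(-15) = -8*0*(-15) = 0*(-15) = 0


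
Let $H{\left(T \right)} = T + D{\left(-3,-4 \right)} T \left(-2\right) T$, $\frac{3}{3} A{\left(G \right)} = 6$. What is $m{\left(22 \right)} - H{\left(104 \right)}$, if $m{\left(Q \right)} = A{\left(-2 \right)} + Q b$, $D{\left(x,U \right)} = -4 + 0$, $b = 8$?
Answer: $-86450$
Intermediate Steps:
$A{\left(G \right)} = 6$
$D{\left(x,U \right)} = -4$
$m{\left(Q \right)} = 6 + 8 Q$ ($m{\left(Q \right)} = 6 + Q 8 = 6 + 8 Q$)
$H{\left(T \right)} = T + 8 T^{2}$ ($H{\left(T \right)} = T - 4 T \left(-2\right) T = T - 4 - 2 T T = T - 4 \left(- 2 T^{2}\right) = T + 8 T^{2}$)
$m{\left(22 \right)} - H{\left(104 \right)} = \left(6 + 8 \cdot 22\right) - 104 \left(1 + 8 \cdot 104\right) = \left(6 + 176\right) - 104 \left(1 + 832\right) = 182 - 104 \cdot 833 = 182 - 86632 = -86450$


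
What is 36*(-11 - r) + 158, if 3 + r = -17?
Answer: 482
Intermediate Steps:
r = -20 (r = -3 - 17 = -20)
36*(-11 - r) + 158 = 36*(-11 - 1*(-20)) + 158 = 36*(-11 + 20) + 158 = 36*9 + 158 = 324 + 158 = 482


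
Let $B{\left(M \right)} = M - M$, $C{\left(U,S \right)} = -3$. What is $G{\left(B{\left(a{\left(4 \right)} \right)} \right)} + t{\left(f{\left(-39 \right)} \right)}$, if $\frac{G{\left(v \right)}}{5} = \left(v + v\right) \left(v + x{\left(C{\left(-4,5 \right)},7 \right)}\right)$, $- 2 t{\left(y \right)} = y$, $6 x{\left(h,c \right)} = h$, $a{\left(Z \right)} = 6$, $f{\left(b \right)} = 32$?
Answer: $-16$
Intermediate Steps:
$x{\left(h,c \right)} = \frac{h}{6}$
$B{\left(M \right)} = 0$
$t{\left(y \right)} = - \frac{y}{2}$
$G{\left(v \right)} = 10 v \left(- \frac{1}{2} + v\right)$ ($G{\left(v \right)} = 5 \left(v + v\right) \left(v + \frac{1}{6} \left(-3\right)\right) = 5 \cdot 2 v \left(v - \frac{1}{2}\right) = 5 \cdot 2 v \left(- \frac{1}{2} + v\right) = 10 v \left(- \frac{1}{2} + v\right)$)
$G{\left(B{\left(a{\left(4 \right)} \right)} \right)} + t{\left(f{\left(-39 \right)} \right)} = 5 \cdot 0 \left(-1 + 2 \cdot 0\right) - 16 = 5 \cdot 0 \left(-1 + 0\right) - 16 = 5 \cdot 0 \left(-1\right) - 16 = 0 - 16 = -16$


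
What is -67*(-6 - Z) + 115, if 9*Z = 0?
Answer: 517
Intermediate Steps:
Z = 0 (Z = (⅑)*0 = 0)
-67*(-6 - Z) + 115 = -67*(-6 - 1*0) + 115 = -67*(-6 + 0) + 115 = -67*(-6) + 115 = 402 + 115 = 517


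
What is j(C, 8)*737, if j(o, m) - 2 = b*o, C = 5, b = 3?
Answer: 12529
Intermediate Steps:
j(o, m) = 2 + 3*o
j(C, 8)*737 = (2 + 3*5)*737 = (2 + 15)*737 = 17*737 = 12529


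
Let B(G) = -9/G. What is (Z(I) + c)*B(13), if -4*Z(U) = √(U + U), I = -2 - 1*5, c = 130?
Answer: -90 + 9*I*√14/52 ≈ -90.0 + 0.64759*I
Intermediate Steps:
I = -7 (I = -2 - 5 = -7)
Z(U) = -√2*√U/4 (Z(U) = -√(U + U)/4 = -√2*√U/4)
(Z(I) + c)*B(13) = (-√2*√(-7)/4 + 130)*(-9/13) = (-√2*I*√7/4 + 130)*(-9*1/13) = (-I*√14/4 + 130)*(-9/13) = (130 - I*√14/4)*(-9/13) = -90 + 9*I*√14/52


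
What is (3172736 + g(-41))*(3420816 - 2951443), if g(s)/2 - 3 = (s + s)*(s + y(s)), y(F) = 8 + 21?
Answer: 1490123156830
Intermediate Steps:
y(F) = 29
g(s) = 6 + 4*s*(29 + s) (g(s) = 6 + 2*((s + s)*(s + 29)) = 6 + 2*((2*s)*(29 + s)) = 6 + 2*(2*s*(29 + s)) = 6 + 4*s*(29 + s))
(3172736 + g(-41))*(3420816 - 2951443) = (3172736 + (6 + 4*(-41)**2 + 116*(-41)))*(3420816 - 2951443) = (3172736 + (6 + 4*1681 - 4756))*469373 = (3172736 + (6 + 6724 - 4756))*469373 = (3172736 + 1974)*469373 = 3174710*469373 = 1490123156830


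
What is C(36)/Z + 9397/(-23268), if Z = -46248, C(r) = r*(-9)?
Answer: -17793901/44837436 ≈ -0.39685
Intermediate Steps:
C(r) = -9*r
C(36)/Z + 9397/(-23268) = -9*36/(-46248) + 9397/(-23268) = -324*(-1/46248) + 9397*(-1/23268) = 27/3854 - 9397/23268 = -17793901/44837436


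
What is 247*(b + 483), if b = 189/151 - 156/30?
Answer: 89335948/755 ≈ 1.1833e+5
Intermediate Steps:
b = -2981/755 (b = 189*(1/151) - 156*1/30 = 189/151 - 26/5 = -2981/755 ≈ -3.9483)
247*(b + 483) = 247*(-2981/755 + 483) = 247*(361684/755) = 89335948/755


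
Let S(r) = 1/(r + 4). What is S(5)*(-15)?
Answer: -5/3 ≈ -1.6667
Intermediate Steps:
S(r) = 1/(4 + r)
S(5)*(-15) = -15/(4 + 5) = -15/9 = (⅑)*(-15) = -5/3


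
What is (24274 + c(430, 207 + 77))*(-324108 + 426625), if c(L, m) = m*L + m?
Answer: 15036988526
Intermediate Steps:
c(L, m) = m + L*m (c(L, m) = L*m + m = m + L*m)
(24274 + c(430, 207 + 77))*(-324108 + 426625) = (24274 + (207 + 77)*(1 + 430))*(-324108 + 426625) = (24274 + 284*431)*102517 = (24274 + 122404)*102517 = 146678*102517 = 15036988526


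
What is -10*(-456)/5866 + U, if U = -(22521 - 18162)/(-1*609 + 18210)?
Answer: 9115111/17207911 ≈ 0.52971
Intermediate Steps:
U = -1453/5867 (U = -4359/(-609 + 18210) = -4359/17601 = -1*1453/5867 = -1453/5867 ≈ -0.24766)
-10*(-456)/5866 + U = -10*(-456)/5866 - 1453/5867 = 4560*(1/5866) - 1453/5867 = 2280/2933 - 1453/5867 = 9115111/17207911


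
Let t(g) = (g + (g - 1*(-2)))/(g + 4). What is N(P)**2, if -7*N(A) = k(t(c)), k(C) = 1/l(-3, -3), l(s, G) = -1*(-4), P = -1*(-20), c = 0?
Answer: 1/784 ≈ 0.0012755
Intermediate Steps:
P = 20
l(s, G) = 4
t(g) = (2 + 2*g)/(4 + g) (t(g) = (g + (g + 2))/(4 + g) = (g + (2 + g))/(4 + g) = (2 + 2*g)/(4 + g))
k(C) = 1/4
N(A) = -1/28 (N(A) = -1/7*1/4 = -1/28)
N(P)**2 = (-1/28)**2 = 1/784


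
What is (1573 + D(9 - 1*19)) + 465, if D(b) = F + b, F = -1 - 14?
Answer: 2013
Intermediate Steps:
F = -15
D(b) = -15 + b
(1573 + D(9 - 1*19)) + 465 = (1573 + (-15 + (9 - 1*19))) + 465 = (1573 + (-15 + (9 - 19))) + 465 = (1573 + (-15 - 10)) + 465 = (1573 - 25) + 465 = 1548 + 465 = 2013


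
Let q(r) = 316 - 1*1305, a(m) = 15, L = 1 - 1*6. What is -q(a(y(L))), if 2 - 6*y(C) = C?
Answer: 989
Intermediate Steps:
L = -5 (L = 1 - 6 = -5)
y(C) = ⅓ - C/6
q(r) = -989 (q(r) = 316 - 1305 = -989)
-q(a(y(L))) = -1*(-989) = 989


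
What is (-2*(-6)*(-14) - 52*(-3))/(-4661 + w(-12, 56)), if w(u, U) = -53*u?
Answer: 12/4025 ≈ 0.0029814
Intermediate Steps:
(-2*(-6)*(-14) - 52*(-3))/(-4661 + w(-12, 56)) = (-2*(-6)*(-14) - 52*(-3))/(-4661 - 53*(-12)) = (12*(-14) + 156)/(-4661 + 636) = (-168 + 156)/(-4025) = -12*(-1/4025) = 12/4025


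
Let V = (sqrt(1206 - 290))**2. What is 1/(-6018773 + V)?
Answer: -1/6017857 ≈ -1.6617e-7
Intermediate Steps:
V = 916 (V = (sqrt(916))**2 = (2*sqrt(229))**2 = 916)
1/(-6018773 + V) = 1/(-6018773 + 916) = 1/(-6017857) = -1/6017857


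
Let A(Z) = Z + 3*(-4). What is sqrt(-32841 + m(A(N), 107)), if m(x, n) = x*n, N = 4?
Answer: I*sqrt(33697) ≈ 183.57*I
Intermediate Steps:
A(Z) = -12 + Z (A(Z) = Z - 12 = -12 + Z)
m(x, n) = n*x
sqrt(-32841 + m(A(N), 107)) = sqrt(-32841 + 107*(-12 + 4)) = sqrt(-32841 + 107*(-8)) = sqrt(-32841 - 856) = sqrt(-33697) = I*sqrt(33697)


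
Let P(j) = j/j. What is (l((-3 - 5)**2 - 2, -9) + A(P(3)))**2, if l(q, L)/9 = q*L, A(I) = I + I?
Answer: 25200400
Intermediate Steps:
P(j) = 1
A(I) = 2*I
l(q, L) = 9*L*q (l(q, L) = 9*(q*L) = 9*(L*q) = 9*L*q)
(l((-3 - 5)**2 - 2, -9) + A(P(3)))**2 = (9*(-9)*((-3 - 5)**2 - 2) + 2*1)**2 = (9*(-9)*((-8)**2 - 2) + 2)**2 = (9*(-9)*(64 - 2) + 2)**2 = (9*(-9)*62 + 2)**2 = (-5022 + 2)**2 = (-5020)**2 = 25200400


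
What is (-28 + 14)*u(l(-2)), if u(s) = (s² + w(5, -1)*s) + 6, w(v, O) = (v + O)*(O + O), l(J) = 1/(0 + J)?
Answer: -287/2 ≈ -143.50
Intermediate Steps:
l(J) = 1/J
w(v, O) = 2*O*(O + v) (w(v, O) = (O + v)*(2*O) = 2*O*(O + v))
u(s) = 6 + s² - 8*s (u(s) = (s² + (2*(-1)*(-1 + 5))*s) + 6 = (s² + (2*(-1)*4)*s) + 6 = (s² - 8*s) + 6 = 6 + s² - 8*s)
(-28 + 14)*u(l(-2)) = (-28 + 14)*(6 + (1/(-2))² - 8/(-2)) = -14*(6 + (-½)² - 8*(-½)) = -14*(6 + ¼ + 4) = -14*41/4 = -287/2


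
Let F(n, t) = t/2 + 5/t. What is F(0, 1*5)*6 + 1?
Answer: 22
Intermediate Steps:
F(n, t) = t/2 + 5/t (F(n, t) = t*(1/2) + 5/t = t/2 + 5/t)
F(0, 1*5)*6 + 1 = ((1*5)/2 + 5/((1*5)))*6 + 1 = ((1/2)*5 + 5/5)*6 + 1 = (5/2 + 5*(1/5))*6 + 1 = (5/2 + 1)*6 + 1 = (7/2)*6 + 1 = 21 + 1 = 22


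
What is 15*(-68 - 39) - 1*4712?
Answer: -6317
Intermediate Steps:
15*(-68 - 39) - 1*4712 = 15*(-107) - 4712 = -1605 - 4712 = -6317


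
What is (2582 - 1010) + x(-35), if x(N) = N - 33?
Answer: 1504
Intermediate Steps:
x(N) = -33 + N
(2582 - 1010) + x(-35) = (2582 - 1010) + (-33 - 35) = 1572 - 68 = 1504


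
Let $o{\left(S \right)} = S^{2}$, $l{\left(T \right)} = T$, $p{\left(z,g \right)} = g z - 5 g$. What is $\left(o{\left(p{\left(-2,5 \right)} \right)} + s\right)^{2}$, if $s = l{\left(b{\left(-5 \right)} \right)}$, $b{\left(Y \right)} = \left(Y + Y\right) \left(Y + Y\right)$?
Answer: $1755625$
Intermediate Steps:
$b{\left(Y \right)} = 4 Y^{2}$ ($b{\left(Y \right)} = 2 Y 2 Y = 4 Y^{2}$)
$p{\left(z,g \right)} = - 5 g + g z$
$s = 100$ ($s = 4 \left(-5\right)^{2} = 4 \cdot 25 = 100$)
$\left(o{\left(p{\left(-2,5 \right)} \right)} + s\right)^{2} = \left(\left(5 \left(-5 - 2\right)\right)^{2} + 100\right)^{2} = \left(\left(5 \left(-7\right)\right)^{2} + 100\right)^{2} = \left(\left(-35\right)^{2} + 100\right)^{2} = \left(1225 + 100\right)^{2} = 1325^{2} = 1755625$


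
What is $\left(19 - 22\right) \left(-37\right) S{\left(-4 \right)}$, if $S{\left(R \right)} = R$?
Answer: $-444$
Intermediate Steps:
$\left(19 - 22\right) \left(-37\right) S{\left(-4 \right)} = \left(19 - 22\right) \left(-37\right) \left(-4\right) = \left(-3\right) \left(-37\right) \left(-4\right) = 111 \left(-4\right) = -444$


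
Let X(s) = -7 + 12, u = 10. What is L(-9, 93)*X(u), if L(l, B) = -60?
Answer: -300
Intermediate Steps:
X(s) = 5
L(-9, 93)*X(u) = -60*5 = -300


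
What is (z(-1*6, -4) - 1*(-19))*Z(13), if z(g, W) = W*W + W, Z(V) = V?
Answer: 403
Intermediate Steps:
z(g, W) = W + W**2 (z(g, W) = W**2 + W = W + W**2)
(z(-1*6, -4) - 1*(-19))*Z(13) = (-4*(1 - 4) - 1*(-19))*13 = (-4*(-3) + 19)*13 = (12 + 19)*13 = 31*13 = 403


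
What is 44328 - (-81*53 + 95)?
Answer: 48526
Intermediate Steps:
44328 - (-81*53 + 95) = 44328 - (-4293 + 95) = 44328 - 1*(-4198) = 44328 + 4198 = 48526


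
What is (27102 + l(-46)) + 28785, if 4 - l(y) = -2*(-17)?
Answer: 55857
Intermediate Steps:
l(y) = -30 (l(y) = 4 - (-2)*(-17) = 4 - 1*34 = 4 - 34 = -30)
(27102 + l(-46)) + 28785 = (27102 - 30) + 28785 = 27072 + 28785 = 55857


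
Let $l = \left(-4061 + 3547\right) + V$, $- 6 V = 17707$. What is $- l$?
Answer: $\frac{20791}{6} \approx 3465.2$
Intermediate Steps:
$V = - \frac{17707}{6}$ ($V = \left(- \frac{1}{6}\right) 17707 = - \frac{17707}{6} \approx -2951.2$)
$l = - \frac{20791}{6}$ ($l = \left(-4061 + 3547\right) - \frac{17707}{6} = -514 - \frac{17707}{6} = - \frac{20791}{6} \approx -3465.2$)
$- l = \left(-1\right) \left(- \frac{20791}{6}\right) = \frac{20791}{6}$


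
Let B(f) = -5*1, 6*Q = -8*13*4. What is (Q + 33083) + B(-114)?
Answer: 99026/3 ≈ 33009.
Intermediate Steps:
Q = -208/3 (Q = (-8*13*4)/6 = (-104*4)/6 = (⅙)*(-416) = -208/3 ≈ -69.333)
B(f) = -5
(Q + 33083) + B(-114) = (-208/3 + 33083) - 5 = 99041/3 - 5 = 99026/3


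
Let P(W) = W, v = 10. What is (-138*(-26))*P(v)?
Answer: 35880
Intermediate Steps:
(-138*(-26))*P(v) = -138*(-26)*10 = 3588*10 = 35880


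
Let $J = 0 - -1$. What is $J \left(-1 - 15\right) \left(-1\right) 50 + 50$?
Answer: $850$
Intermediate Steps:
$J = 1$ ($J = 0 + 1 = 1$)
$J \left(-1 - 15\right) \left(-1\right) 50 + 50 = 1 \left(-1 - 15\right) \left(-1\right) 50 + 50 = 1 \left(-16\right) \left(-1\right) 50 + 50 = \left(-16\right) \left(-1\right) 50 + 50 = 16 \cdot 50 + 50 = 800 + 50 = 850$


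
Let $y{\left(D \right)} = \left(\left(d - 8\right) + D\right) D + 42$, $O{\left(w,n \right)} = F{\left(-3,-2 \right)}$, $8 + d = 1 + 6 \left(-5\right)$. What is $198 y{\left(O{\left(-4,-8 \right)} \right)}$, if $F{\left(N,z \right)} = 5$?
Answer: $-31284$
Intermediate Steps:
$d = -37$ ($d = -8 + \left(1 + 6 \left(-5\right)\right) = -8 + \left(1 - 30\right) = -8 - 29 = -37$)
$O{\left(w,n \right)} = 5$
$y{\left(D \right)} = 42 + D \left(-45 + D\right)$ ($y{\left(D \right)} = \left(\left(-37 - 8\right) + D\right) D + 42 = \left(-45 + D\right) D + 42 = D \left(-45 + D\right) + 42 = 42 + D \left(-45 + D\right)$)
$198 y{\left(O{\left(-4,-8 \right)} \right)} = 198 \left(42 + 5^{2} - 225\right) = 198 \left(42 + 25 - 225\right) = 198 \left(-158\right) = -31284$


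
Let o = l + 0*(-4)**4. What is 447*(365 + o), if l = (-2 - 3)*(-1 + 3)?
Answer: 158685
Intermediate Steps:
l = -10 (l = -5*2 = -10)
o = -10 (o = -10 + 0*(-4)**4 = -10 + 0*256 = -10 + 0 = -10)
447*(365 + o) = 447*(365 - 10) = 447*355 = 158685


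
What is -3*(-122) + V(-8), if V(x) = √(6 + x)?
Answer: 366 + I*√2 ≈ 366.0 + 1.4142*I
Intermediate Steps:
-3*(-122) + V(-8) = -3*(-122) + √(6 - 8) = 366 + √(-2) = 366 + I*√2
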